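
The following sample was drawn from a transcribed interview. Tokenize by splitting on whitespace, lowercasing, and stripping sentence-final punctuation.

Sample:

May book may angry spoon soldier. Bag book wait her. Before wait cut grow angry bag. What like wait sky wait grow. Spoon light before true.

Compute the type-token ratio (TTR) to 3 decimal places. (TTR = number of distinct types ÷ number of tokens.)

N = 26 tokens, V = 16 types.
TTR = V / N = 16 / 26 = 0.615

0.615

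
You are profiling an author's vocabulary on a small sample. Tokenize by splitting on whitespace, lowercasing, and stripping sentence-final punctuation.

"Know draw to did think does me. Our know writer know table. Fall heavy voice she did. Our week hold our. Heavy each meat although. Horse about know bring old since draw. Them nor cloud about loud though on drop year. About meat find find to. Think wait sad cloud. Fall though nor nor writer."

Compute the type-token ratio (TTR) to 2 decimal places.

N = 55 tokens, V = 35 types.
TTR = V / N = 35 / 55 = 0.64

0.64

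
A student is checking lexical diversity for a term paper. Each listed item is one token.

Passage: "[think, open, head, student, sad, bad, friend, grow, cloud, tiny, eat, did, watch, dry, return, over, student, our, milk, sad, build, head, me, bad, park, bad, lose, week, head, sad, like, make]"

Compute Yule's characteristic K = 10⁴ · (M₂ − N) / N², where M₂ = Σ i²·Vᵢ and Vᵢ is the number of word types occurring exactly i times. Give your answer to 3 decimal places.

195.313

Frequencies: head:3, sad:3, bad:3, student:2, think:1, open:1, friend:1, grow:1, cloud:1, tiny:1, eat:1, did:1, watch:1, dry:1, return:1, over:1, our:1, milk:1, build:1, me:1, … (5 more, each freq 1)
N = 32. Frequency spectrum: V_1=21, V_2=1, V_3=3
M₂ = 1²·21 + 2²·1 + 3²·3 = 52
K = 10000 × (52 − 32) / 32² = 195.313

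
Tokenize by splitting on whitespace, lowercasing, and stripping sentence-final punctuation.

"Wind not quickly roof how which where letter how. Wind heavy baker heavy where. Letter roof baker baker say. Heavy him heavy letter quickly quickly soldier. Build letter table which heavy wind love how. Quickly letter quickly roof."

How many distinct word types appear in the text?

16

Distinct types: {baker, build, heavy, him, how, letter, love, not, quickly, roof, say, soldier, table, where, which, wind}
V = 16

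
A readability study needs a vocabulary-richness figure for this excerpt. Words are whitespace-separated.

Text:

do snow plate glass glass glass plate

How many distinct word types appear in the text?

Distinct types: {do, glass, plate, snow}
V = 4

4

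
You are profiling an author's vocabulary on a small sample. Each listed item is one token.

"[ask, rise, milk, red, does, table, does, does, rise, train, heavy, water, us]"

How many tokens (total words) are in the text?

Tokens: ask, rise, milk, red, does, table, does, does, rise, train, heavy, water, us
N = 13

13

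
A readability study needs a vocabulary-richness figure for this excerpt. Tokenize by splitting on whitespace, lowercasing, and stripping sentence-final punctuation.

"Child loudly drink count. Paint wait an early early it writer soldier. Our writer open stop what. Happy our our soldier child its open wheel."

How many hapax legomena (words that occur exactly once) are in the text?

Frequencies: our:3, child:2, early:2, writer:2, soldier:2, open:2, loudly:1, drink:1, count:1, paint:1, wait:1, an:1, it:1, stop:1, what:1, happy:1, its:1, wheel:1
Hapax (freq=1): an, count, drink, happy, it, its, loudly, paint, stop, wait, what, wheel

12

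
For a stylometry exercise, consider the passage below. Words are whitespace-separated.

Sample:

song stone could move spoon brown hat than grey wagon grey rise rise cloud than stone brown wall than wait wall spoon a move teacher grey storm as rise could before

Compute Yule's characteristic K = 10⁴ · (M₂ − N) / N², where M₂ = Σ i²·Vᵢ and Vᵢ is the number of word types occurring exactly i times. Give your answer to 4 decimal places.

Frequencies: than:3, grey:3, rise:3, stone:2, could:2, move:2, spoon:2, brown:2, wall:2, song:1, hat:1, wagon:1, cloud:1, wait:1, a:1, teacher:1, storm:1, as:1, before:1
N = 31. Frequency spectrum: V_1=10, V_2=6, V_3=3
M₂ = 1²·10 + 2²·6 + 3²·3 = 61
K = 10000 × (61 − 31) / 31² = 312.1748

312.1748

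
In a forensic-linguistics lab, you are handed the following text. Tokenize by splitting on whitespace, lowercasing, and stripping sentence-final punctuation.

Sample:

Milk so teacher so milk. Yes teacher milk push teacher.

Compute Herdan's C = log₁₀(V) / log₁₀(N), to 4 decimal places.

N = 10, V = 5.
log₁₀(V) = 0.698970, log₁₀(N) = 1.000000
C = 0.698970 / 1.000000 = 0.6990

0.6990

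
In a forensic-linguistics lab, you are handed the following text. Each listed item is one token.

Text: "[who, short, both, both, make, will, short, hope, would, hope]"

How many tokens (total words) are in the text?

Tokens: who, short, both, both, make, will, short, hope, would, hope
N = 10

10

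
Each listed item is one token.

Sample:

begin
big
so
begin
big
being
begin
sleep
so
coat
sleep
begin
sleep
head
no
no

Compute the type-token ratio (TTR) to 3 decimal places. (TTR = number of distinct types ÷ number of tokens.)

0.500

N = 16 tokens, V = 8 types.
TTR = V / N = 8 / 16 = 0.500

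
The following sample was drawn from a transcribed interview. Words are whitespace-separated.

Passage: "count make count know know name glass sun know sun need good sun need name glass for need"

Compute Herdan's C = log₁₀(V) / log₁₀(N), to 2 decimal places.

N = 18, V = 9.
log₁₀(V) = 0.954243, log₁₀(N) = 1.255273
C = 0.954243 / 1.255273 = 0.76

0.76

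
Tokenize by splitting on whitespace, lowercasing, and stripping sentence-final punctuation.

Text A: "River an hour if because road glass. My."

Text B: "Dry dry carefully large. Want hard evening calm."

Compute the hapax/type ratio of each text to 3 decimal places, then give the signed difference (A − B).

A: hapax=8, V=8, ratio=1.000
B: hapax=6, V=7, ratio=0.857
Difference = 1.000 − 0.857 = 0.143

0.143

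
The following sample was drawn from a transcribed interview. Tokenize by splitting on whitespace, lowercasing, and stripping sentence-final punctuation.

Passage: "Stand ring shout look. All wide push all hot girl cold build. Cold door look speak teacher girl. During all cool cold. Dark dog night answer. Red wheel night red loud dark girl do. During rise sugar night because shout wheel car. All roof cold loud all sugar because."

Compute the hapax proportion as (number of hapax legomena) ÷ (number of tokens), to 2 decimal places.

0.33

Frequencies: all:5, cold:4, girl:3, night:3, shout:2, look:2, during:2, dark:2, red:2, wheel:2, loud:2, sugar:2, because:2, stand:1, ring:1, wide:1, push:1, hot:1, build:1, door:1, … (9 more, each freq 1)
Hapax count = 16; token count = 49.
Ratio = 16 / 49 = 0.33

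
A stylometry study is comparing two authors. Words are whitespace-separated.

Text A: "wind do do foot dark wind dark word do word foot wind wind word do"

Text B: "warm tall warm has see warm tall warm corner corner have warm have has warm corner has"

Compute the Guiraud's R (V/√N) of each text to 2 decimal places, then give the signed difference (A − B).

A: V=5, N=15, R=1.29
B: V=6, N=17, R=1.46
Difference = 1.29 − 1.46 = -0.17

-0.17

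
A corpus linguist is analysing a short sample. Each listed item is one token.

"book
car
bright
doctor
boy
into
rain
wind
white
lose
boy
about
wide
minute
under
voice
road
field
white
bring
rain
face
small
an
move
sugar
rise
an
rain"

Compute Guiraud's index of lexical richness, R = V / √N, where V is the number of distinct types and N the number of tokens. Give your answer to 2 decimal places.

N = 29, V = 24.
√N = 5.385165
R = 24 / 5.385165 = 4.46

4.46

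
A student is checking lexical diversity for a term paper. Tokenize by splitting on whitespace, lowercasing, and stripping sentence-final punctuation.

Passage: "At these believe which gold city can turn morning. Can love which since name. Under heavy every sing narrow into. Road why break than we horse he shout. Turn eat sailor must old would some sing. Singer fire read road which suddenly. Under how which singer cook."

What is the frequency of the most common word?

4

Frequencies: which:4, can:2, turn:2, under:2, sing:2, road:2, singer:2, at:1, these:1, believe:1, gold:1, city:1, morning:1, love:1, since:1, name:1, heavy:1, every:1, narrow:1, into:1, … (18 more, each freq 1)
Most common: 'which' with frequency 4.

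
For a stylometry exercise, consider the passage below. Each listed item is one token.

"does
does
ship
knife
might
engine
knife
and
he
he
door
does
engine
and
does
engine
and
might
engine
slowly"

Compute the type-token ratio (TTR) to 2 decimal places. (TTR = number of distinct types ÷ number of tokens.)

0.45

N = 20 tokens, V = 9 types.
TTR = V / N = 9 / 20 = 0.45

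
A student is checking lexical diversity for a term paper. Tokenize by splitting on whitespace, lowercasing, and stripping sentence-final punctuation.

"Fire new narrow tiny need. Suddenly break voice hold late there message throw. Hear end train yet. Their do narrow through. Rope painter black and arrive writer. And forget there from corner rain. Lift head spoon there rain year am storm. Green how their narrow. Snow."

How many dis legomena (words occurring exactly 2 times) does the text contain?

Frequencies: narrow:3, there:3, their:2, and:2, rain:2, fire:1, new:1, tiny:1, need:1, suddenly:1, break:1, voice:1, hold:1, late:1, message:1, throw:1, hear:1, end:1, train:1, yet:1, … (19 more, each freq 1)
Words with frequency 2: and, rain, their

3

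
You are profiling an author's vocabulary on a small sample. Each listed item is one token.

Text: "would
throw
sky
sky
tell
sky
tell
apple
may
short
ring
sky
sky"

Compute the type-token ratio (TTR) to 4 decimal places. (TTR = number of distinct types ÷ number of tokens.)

0.6154

N = 13 tokens, V = 8 types.
TTR = V / N = 8 / 13 = 0.6154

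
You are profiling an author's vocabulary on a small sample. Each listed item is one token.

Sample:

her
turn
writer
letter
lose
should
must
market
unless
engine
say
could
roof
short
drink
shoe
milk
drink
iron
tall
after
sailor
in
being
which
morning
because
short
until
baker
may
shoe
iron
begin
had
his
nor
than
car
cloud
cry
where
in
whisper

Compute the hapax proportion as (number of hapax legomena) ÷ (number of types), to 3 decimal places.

Frequencies: short:2, drink:2, shoe:2, iron:2, in:2, her:1, turn:1, writer:1, letter:1, lose:1, should:1, must:1, market:1, unless:1, engine:1, say:1, could:1, roof:1, milk:1, tall:1, … (19 more, each freq 1)
Hapax count = 34; type count = 39.
Ratio = 34 / 39 = 0.872

0.872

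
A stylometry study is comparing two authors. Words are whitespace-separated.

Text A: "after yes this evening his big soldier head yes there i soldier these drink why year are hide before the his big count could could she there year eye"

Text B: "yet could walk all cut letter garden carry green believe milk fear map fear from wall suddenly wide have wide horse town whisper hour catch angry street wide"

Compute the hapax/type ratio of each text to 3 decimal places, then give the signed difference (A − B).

A: hapax=15, V=22, ratio=0.682
B: hapax=23, V=25, ratio=0.920
Difference = 0.682 − 0.920 = -0.238

-0.238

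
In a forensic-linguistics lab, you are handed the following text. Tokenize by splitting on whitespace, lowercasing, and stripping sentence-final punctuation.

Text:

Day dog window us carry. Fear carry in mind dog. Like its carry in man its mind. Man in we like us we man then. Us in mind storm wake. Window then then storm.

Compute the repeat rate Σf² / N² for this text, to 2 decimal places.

0.08

Frequencies: in:4, us:3, carry:3, mind:3, man:3, then:3, dog:2, window:2, like:2, its:2, we:2, storm:2, day:1, fear:1, wake:1
Σf² = 88; N² = 1156
Repeat rate = 88 / 1156 = 0.08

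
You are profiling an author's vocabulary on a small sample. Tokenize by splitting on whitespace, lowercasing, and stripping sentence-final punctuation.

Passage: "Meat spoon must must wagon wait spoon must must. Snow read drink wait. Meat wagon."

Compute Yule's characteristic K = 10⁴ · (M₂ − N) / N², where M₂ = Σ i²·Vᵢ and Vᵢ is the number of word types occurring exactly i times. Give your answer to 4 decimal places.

888.8889

Frequencies: must:4, meat:2, spoon:2, wagon:2, wait:2, snow:1, read:1, drink:1
N = 15. Frequency spectrum: V_1=3, V_2=4, V_4=1
M₂ = 1²·3 + 2²·4 + 4²·1 = 35
K = 10000 × (35 − 15) / 15² = 888.8889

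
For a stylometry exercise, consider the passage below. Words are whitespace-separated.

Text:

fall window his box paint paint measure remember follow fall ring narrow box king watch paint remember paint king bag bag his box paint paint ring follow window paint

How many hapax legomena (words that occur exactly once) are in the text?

Frequencies: paint:7, box:3, fall:2, window:2, his:2, remember:2, follow:2, ring:2, king:2, bag:2, measure:1, narrow:1, watch:1
Hapax (freq=1): measure, narrow, watch

3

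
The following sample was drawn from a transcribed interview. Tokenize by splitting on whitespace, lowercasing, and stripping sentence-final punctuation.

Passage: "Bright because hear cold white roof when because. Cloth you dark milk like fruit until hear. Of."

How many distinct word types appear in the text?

15

Distinct types: {because, bright, cloth, cold, dark, fruit, hear, like, milk, of, roof, until, when, white, you}
V = 15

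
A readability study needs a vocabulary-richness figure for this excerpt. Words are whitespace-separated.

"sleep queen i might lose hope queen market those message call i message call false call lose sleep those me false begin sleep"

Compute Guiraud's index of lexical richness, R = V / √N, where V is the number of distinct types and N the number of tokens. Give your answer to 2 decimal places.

N = 23, V = 13.
√N = 4.795832
R = 13 / 4.795832 = 2.71

2.71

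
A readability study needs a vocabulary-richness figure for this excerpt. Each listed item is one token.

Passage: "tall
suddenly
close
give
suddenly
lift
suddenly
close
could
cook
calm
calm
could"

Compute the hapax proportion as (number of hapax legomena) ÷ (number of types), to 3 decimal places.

Frequencies: suddenly:3, close:2, could:2, calm:2, tall:1, give:1, lift:1, cook:1
Hapax count = 4; type count = 8.
Ratio = 4 / 8 = 0.500

0.500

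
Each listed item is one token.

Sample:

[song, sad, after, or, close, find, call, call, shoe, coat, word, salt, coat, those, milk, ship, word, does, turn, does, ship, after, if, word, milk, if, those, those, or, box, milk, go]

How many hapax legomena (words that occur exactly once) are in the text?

Frequencies: word:3, those:3, milk:3, after:2, or:2, call:2, coat:2, ship:2, does:2, if:2, song:1, sad:1, close:1, find:1, shoe:1, salt:1, turn:1, box:1, go:1
Hapax (freq=1): box, close, find, go, sad, salt, shoe, song, turn

9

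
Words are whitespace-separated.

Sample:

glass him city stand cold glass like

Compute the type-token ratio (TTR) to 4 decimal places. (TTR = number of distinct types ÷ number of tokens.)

N = 7 tokens, V = 6 types.
TTR = V / N = 6 / 7 = 0.8571

0.8571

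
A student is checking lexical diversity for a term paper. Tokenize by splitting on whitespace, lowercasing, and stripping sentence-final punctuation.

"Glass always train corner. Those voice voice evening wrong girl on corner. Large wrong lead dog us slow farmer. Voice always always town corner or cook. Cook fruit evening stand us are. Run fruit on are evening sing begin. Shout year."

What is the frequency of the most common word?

Frequencies: always:3, corner:3, voice:3, evening:3, wrong:2, on:2, us:2, cook:2, fruit:2, are:2, glass:1, train:1, those:1, girl:1, large:1, lead:1, dog:1, slow:1, farmer:1, town:1, … (7 more, each freq 1)
Most common: 'always' with frequency 3.

3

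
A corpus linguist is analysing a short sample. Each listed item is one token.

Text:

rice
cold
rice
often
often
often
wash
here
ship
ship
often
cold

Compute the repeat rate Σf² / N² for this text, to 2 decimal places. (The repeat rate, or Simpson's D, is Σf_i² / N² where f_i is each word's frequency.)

0.21

Frequencies: often:4, rice:2, cold:2, ship:2, wash:1, here:1
Σf² = 30; N² = 144
Repeat rate = 30 / 144 = 0.21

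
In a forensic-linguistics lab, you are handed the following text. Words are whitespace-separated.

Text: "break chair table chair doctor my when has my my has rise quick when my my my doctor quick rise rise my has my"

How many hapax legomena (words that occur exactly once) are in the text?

Frequencies: my:8, has:3, rise:3, chair:2, doctor:2, when:2, quick:2, break:1, table:1
Hapax (freq=1): break, table

2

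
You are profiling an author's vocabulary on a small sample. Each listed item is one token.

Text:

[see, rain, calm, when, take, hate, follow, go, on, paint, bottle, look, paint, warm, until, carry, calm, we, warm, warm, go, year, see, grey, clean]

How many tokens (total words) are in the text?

25

Tokens: see, rain, calm, when, take, hate, follow, go, on, paint, bottle, look, paint, warm, until, carry, calm, we, warm, warm, go, year, see, grey, clean
N = 25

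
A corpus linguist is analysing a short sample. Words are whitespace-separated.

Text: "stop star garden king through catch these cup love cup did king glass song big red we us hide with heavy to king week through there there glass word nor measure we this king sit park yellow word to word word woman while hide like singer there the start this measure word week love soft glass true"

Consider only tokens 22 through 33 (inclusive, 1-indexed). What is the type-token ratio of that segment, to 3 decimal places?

0.917

Segment tokens 22–33: to, king, week, through, there, there, glass, word, nor, measure, we, this
Segment N = 12, segment V = 11.
TTR = 11 / 12 = 0.917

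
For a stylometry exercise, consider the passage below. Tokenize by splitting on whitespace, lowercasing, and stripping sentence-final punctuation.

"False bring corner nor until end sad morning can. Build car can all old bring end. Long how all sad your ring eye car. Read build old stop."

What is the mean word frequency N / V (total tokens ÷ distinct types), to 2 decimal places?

1.40

N = 28 tokens, V = 20 types.
Mean frequency = N / V = 28 / 20 = 1.40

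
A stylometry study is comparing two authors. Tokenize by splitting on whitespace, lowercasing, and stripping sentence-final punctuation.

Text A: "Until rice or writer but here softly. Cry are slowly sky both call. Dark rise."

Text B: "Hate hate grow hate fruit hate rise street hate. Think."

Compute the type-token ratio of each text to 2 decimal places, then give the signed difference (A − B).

0.40

TTR(A) = 15/15 = 1.00
TTR(B) = 6/10 = 0.60
Difference = 1.00 − 0.60 = 0.40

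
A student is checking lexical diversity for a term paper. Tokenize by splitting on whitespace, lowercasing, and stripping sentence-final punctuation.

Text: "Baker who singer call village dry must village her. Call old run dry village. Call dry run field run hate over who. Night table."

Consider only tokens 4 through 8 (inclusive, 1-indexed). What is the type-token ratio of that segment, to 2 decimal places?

0.80

Segment tokens 4–8: call, village, dry, must, village
Segment N = 5, segment V = 4.
TTR = 4 / 5 = 0.80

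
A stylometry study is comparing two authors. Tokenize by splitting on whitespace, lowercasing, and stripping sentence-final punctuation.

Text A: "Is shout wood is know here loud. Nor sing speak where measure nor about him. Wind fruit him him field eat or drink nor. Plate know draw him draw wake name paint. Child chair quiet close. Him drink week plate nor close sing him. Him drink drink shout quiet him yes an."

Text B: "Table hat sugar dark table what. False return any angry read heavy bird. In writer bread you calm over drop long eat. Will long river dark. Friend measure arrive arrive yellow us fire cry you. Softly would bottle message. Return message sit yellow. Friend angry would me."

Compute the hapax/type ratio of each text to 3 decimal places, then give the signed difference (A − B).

-0.049

A: hapax=20, V=31, ratio=0.645
B: hapax=25, V=36, ratio=0.694
Difference = 0.645 − 0.694 = -0.049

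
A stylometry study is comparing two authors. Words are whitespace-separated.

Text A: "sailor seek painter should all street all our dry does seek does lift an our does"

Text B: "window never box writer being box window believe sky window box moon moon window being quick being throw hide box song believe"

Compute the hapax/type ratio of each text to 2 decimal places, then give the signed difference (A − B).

A: hapax=7, V=11, ratio=0.64
B: hapax=7, V=12, ratio=0.58
Difference = 0.64 − 0.58 = 0.06

0.06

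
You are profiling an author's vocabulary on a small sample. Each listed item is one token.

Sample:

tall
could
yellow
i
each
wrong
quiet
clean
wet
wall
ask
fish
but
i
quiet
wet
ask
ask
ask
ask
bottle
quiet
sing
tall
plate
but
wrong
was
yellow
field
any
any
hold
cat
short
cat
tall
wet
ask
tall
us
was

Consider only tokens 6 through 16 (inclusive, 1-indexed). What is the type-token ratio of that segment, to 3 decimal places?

0.818

Segment tokens 6–16: wrong, quiet, clean, wet, wall, ask, fish, but, i, quiet, wet
Segment N = 11, segment V = 9.
TTR = 9 / 11 = 0.818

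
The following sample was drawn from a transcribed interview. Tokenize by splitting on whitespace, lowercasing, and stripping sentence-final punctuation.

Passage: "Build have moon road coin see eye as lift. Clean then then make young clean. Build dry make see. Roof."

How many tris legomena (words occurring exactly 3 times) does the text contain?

0

Frequencies: build:2, see:2, clean:2, then:2, make:2, have:1, moon:1, road:1, coin:1, eye:1, as:1, lift:1, young:1, dry:1, roof:1
Words with frequency 3: (none)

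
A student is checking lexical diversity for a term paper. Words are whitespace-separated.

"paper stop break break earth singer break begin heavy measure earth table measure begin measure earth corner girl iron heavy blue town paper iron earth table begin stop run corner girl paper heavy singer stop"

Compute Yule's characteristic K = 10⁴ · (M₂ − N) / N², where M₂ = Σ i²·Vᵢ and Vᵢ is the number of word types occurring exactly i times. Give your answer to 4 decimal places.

473.4694

Frequencies: earth:4, paper:3, stop:3, break:3, begin:3, heavy:3, measure:3, singer:2, table:2, corner:2, girl:2, iron:2, blue:1, town:1, run:1
N = 35. Frequency spectrum: V_1=3, V_2=5, V_3=6, V_4=1
M₂ = 1²·3 + 2²·5 + 3²·6 + 4²·1 = 93
K = 10000 × (93 − 35) / 35² = 473.4694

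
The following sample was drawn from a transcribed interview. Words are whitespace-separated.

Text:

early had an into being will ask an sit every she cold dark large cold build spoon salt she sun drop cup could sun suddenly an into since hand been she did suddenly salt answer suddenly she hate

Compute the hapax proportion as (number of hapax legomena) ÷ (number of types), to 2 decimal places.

0.74

Frequencies: she:4, an:3, suddenly:3, into:2, cold:2, salt:2, sun:2, early:1, had:1, being:1, will:1, ask:1, sit:1, every:1, dark:1, large:1, build:1, spoon:1, drop:1, cup:1, … (7 more, each freq 1)
Hapax count = 20; type count = 27.
Ratio = 20 / 27 = 0.74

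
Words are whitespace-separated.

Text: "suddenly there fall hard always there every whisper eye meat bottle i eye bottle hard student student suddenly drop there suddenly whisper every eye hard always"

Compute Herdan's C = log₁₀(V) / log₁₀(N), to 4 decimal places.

0.7873

N = 26, V = 13.
log₁₀(V) = 1.113943, log₁₀(N) = 1.414973
C = 1.113943 / 1.414973 = 0.7873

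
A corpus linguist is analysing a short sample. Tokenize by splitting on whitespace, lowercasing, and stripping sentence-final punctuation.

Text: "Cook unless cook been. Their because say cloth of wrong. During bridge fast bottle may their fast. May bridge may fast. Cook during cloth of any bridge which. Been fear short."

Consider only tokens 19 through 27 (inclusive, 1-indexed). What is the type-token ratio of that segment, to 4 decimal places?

Segment tokens 19–27: bridge, may, fast, cook, during, cloth, of, any, bridge
Segment N = 9, segment V = 8.
TTR = 8 / 9 = 0.8889

0.8889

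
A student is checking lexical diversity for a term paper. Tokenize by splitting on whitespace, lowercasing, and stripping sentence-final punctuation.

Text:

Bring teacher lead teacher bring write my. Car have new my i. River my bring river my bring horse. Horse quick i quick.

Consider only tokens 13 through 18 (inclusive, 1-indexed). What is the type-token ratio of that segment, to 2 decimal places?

Segment tokens 13–18: river, my, bring, river, my, bring
Segment N = 6, segment V = 3.
TTR = 3 / 6 = 0.50

0.50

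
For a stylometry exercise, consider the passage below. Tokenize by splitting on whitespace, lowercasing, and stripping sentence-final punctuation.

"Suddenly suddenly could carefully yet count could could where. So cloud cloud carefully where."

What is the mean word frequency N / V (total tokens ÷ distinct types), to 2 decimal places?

1.75

N = 14 tokens, V = 8 types.
Mean frequency = N / V = 14 / 8 = 1.75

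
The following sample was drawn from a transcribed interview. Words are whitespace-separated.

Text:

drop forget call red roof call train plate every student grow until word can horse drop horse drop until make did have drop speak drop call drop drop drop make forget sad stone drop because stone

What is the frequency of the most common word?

9

Frequencies: drop:9, call:3, forget:2, until:2, horse:2, make:2, stone:2, red:1, roof:1, train:1, plate:1, every:1, student:1, grow:1, word:1, can:1, did:1, have:1, speak:1, sad:1, … (1 more, each freq 1)
Most common: 'drop' with frequency 9.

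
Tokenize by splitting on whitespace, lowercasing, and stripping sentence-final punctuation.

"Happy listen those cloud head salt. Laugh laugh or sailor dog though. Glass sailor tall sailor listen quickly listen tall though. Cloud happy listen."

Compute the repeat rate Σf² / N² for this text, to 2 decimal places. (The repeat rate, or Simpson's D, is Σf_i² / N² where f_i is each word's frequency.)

Frequencies: listen:4, sailor:3, happy:2, cloud:2, laugh:2, though:2, tall:2, those:1, head:1, salt:1, or:1, dog:1, glass:1, quickly:1
Σf² = 52; N² = 576
Repeat rate = 52 / 576 = 0.09

0.09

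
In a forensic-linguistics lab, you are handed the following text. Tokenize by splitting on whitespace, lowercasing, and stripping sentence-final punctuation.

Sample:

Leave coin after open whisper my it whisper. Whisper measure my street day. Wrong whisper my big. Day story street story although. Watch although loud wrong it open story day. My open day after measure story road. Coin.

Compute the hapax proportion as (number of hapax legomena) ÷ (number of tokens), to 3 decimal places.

0.132

Frequencies: whisper:4, my:4, day:4, story:4, open:3, coin:2, after:2, it:2, measure:2, street:2, wrong:2, although:2, leave:1, big:1, watch:1, loud:1, road:1
Hapax count = 5; token count = 38.
Ratio = 5 / 38 = 0.132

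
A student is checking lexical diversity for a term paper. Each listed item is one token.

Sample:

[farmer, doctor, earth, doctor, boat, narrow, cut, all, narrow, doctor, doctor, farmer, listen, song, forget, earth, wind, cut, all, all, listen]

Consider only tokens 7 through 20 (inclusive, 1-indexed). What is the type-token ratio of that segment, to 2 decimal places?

0.71

Segment tokens 7–20: cut, all, narrow, doctor, doctor, farmer, listen, song, forget, earth, wind, cut, all, all
Segment N = 14, segment V = 10.
TTR = 10 / 14 = 0.71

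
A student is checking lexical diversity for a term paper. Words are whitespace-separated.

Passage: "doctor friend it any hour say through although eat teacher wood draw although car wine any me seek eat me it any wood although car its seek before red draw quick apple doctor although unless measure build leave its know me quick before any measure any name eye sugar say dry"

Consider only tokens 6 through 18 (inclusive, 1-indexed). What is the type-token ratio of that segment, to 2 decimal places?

0.92

Segment tokens 6–18: say, through, although, eat, teacher, wood, draw, although, car, wine, any, me, seek
Segment N = 13, segment V = 12.
TTR = 12 / 13 = 0.92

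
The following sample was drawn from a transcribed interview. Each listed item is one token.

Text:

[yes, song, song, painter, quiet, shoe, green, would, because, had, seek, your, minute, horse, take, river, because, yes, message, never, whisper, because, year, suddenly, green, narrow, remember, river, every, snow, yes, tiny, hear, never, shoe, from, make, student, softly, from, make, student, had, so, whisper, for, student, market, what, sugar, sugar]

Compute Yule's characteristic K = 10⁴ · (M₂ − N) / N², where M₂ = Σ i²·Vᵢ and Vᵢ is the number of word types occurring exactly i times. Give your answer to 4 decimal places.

146.0977

Frequencies: yes:3, because:3, student:3, song:2, shoe:2, green:2, had:2, river:2, never:2, whisper:2, from:2, make:2, sugar:2, painter:1, quiet:1, would:1, seek:1, your:1, minute:1, horse:1, … (15 more, each freq 1)
N = 51. Frequency spectrum: V_1=22, V_2=10, V_3=3
M₂ = 1²·22 + 2²·10 + 3²·3 = 89
K = 10000 × (89 − 51) / 51² = 146.0977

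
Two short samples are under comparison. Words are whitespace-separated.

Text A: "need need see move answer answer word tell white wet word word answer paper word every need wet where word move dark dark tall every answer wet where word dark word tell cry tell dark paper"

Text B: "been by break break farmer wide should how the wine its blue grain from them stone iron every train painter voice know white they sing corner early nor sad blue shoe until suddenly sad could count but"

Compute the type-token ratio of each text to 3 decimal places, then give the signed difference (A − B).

-0.530

TTR(A) = 14/36 = 0.389
TTR(B) = 34/37 = 0.919
Difference = 0.389 − 0.919 = -0.530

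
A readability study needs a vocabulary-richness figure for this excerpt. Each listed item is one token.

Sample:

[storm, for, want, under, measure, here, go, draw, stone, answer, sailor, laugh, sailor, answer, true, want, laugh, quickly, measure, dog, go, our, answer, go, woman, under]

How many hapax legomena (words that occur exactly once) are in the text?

Frequencies: go:3, answer:3, want:2, under:2, measure:2, sailor:2, laugh:2, storm:1, for:1, here:1, draw:1, stone:1, true:1, quickly:1, dog:1, our:1, woman:1
Hapax (freq=1): dog, draw, for, here, our, quickly, stone, storm, true, woman

10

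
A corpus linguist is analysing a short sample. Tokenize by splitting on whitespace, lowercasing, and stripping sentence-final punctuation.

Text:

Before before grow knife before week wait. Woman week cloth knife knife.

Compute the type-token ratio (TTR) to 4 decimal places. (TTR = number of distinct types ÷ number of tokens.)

N = 12 tokens, V = 7 types.
TTR = V / N = 7 / 12 = 0.5833

0.5833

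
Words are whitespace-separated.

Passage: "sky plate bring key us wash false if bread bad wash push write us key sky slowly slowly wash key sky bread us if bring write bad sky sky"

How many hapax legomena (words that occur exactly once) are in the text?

3

Frequencies: sky:5, key:3, us:3, wash:3, bring:2, if:2, bread:2, bad:2, write:2, slowly:2, plate:1, false:1, push:1
Hapax (freq=1): false, plate, push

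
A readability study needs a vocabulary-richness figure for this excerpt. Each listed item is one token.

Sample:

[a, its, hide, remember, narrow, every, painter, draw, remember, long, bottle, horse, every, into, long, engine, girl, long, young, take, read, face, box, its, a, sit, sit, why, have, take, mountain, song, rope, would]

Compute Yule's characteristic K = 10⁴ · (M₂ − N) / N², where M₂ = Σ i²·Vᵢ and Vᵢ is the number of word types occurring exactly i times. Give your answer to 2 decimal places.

155.71

Frequencies: long:3, a:2, its:2, remember:2, every:2, take:2, sit:2, hide:1, narrow:1, painter:1, draw:1, bottle:1, horse:1, into:1, engine:1, girl:1, young:1, read:1, face:1, box:1, … (6 more, each freq 1)
N = 34. Frequency spectrum: V_1=19, V_2=6, V_3=1
M₂ = 1²·19 + 2²·6 + 3²·1 = 52
K = 10000 × (52 − 34) / 34² = 155.71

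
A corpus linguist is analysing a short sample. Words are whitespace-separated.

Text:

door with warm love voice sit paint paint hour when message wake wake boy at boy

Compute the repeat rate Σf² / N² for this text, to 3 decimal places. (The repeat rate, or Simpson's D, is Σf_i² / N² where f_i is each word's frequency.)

Frequencies: paint:2, wake:2, boy:2, door:1, with:1, warm:1, love:1, voice:1, sit:1, hour:1, when:1, message:1, at:1
Σf² = 22; N² = 256
Repeat rate = 22 / 256 = 0.086

0.086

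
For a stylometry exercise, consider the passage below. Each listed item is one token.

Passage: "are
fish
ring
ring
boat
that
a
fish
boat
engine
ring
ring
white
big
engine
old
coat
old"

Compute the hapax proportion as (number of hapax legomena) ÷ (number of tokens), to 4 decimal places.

0.3333

Frequencies: ring:4, fish:2, boat:2, engine:2, old:2, are:1, that:1, a:1, white:1, big:1, coat:1
Hapax count = 6; token count = 18.
Ratio = 6 / 18 = 0.3333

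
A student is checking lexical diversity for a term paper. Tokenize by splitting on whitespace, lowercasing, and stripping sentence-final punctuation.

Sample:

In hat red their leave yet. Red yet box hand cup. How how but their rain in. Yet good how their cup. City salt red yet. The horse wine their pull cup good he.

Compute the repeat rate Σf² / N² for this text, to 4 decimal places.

Frequencies: their:4, yet:4, red:3, cup:3, how:3, in:2, good:2, hat:1, leave:1, box:1, hand:1, but:1, rain:1, city:1, salt:1, the:1, horse:1, wine:1, pull:1, he:1
Σf² = 80; N² = 1156
Repeat rate = 80 / 1156 = 0.0692

0.0692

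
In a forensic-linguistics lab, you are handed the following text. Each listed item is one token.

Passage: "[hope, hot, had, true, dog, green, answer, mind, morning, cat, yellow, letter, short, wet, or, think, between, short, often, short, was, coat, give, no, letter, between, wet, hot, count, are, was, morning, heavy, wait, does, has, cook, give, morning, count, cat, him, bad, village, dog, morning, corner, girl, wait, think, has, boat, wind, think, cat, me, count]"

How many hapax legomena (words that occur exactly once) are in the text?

23

Frequencies: morning:4, cat:3, short:3, think:3, count:3, hot:2, dog:2, letter:2, wet:2, between:2, was:2, give:2, wait:2, has:2, hope:1, had:1, true:1, green:1, answer:1, mind:1, … (17 more, each freq 1)
Hapax (freq=1): answer, are, bad, boat, coat, cook, corner, does, girl, green, had, heavy, him, hope, me, mind, no, often, or, true, village, wind, yellow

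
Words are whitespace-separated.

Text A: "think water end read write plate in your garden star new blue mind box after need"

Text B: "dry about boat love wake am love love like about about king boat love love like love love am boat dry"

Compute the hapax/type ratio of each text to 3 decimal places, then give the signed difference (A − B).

A: hapax=16, V=16, ratio=1.000
B: hapax=2, V=8, ratio=0.250
Difference = 1.000 − 0.250 = 0.750

0.750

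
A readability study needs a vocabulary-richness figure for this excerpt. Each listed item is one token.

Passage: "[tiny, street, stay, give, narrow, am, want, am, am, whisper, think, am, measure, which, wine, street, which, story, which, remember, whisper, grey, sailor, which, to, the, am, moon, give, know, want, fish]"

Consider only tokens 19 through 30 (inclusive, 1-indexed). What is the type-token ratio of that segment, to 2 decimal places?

0.92

Segment tokens 19–30: which, remember, whisper, grey, sailor, which, to, the, am, moon, give, know
Segment N = 12, segment V = 11.
TTR = 11 / 12 = 0.92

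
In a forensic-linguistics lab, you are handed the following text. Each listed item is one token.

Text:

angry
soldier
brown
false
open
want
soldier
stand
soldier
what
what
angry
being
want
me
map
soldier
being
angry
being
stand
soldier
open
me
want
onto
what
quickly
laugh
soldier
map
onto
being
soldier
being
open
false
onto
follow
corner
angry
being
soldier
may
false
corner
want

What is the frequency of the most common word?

Frequencies: soldier:8, being:6, angry:4, want:4, false:3, open:3, what:3, onto:3, stand:2, me:2, map:2, corner:2, brown:1, quickly:1, laugh:1, follow:1, may:1
Most common: 'soldier' with frequency 8.

8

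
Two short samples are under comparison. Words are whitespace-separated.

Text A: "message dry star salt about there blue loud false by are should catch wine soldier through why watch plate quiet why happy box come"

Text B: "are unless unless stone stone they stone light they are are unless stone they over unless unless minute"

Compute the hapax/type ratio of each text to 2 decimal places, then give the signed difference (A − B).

0.53

A: hapax=22, V=23, ratio=0.96
B: hapax=3, V=7, ratio=0.43
Difference = 0.96 − 0.43 = 0.53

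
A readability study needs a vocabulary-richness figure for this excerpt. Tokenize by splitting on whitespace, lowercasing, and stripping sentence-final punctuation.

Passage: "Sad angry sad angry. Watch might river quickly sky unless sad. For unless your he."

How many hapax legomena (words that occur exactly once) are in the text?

8

Frequencies: sad:3, angry:2, unless:2, watch:1, might:1, river:1, quickly:1, sky:1, for:1, your:1, he:1
Hapax (freq=1): for, he, might, quickly, river, sky, watch, your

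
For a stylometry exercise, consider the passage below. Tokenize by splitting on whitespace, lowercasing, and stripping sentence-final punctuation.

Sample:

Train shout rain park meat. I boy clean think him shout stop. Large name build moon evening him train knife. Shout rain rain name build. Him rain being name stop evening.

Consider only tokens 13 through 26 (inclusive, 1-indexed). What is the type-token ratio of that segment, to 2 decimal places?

0.71

Segment tokens 13–26: large, name, build, moon, evening, him, train, knife, shout, rain, rain, name, build, him
Segment N = 14, segment V = 10.
TTR = 10 / 14 = 0.71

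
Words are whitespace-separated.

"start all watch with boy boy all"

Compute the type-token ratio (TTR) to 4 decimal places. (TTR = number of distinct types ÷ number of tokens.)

0.7143

N = 7 tokens, V = 5 types.
TTR = V / N = 5 / 7 = 0.7143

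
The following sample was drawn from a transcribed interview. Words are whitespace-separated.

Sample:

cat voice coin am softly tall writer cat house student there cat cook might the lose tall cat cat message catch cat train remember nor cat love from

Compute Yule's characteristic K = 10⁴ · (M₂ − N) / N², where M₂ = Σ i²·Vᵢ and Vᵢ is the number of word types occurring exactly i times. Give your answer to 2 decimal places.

561.22

Frequencies: cat:7, tall:2, voice:1, coin:1, am:1, softly:1, writer:1, house:1, student:1, there:1, cook:1, might:1, the:1, lose:1, message:1, catch:1, train:1, remember:1, nor:1, love:1, … (1 more, each freq 1)
N = 28. Frequency spectrum: V_1=19, V_2=1, V_7=1
M₂ = 1²·19 + 2²·1 + 7²·1 = 72
K = 10000 × (72 − 28) / 28² = 561.22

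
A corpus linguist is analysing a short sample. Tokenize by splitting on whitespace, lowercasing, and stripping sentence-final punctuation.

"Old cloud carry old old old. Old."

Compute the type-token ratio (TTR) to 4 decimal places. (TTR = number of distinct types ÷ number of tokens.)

0.4286

N = 7 tokens, V = 3 types.
TTR = V / N = 3 / 7 = 0.4286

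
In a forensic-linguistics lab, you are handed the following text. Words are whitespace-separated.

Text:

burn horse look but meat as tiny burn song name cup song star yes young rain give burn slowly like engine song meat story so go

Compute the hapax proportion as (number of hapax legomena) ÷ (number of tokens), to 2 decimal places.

0.69

Frequencies: burn:3, song:3, meat:2, horse:1, look:1, but:1, as:1, tiny:1, name:1, cup:1, star:1, yes:1, young:1, rain:1, give:1, slowly:1, like:1, engine:1, story:1, so:1, … (1 more, each freq 1)
Hapax count = 18; token count = 26.
Ratio = 18 / 26 = 0.69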